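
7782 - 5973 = 1809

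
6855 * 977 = 6697335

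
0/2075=0=0.00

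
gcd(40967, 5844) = 1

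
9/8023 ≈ 0.00112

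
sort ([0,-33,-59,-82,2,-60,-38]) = [-82,-60,-59,-38,-33,0,2]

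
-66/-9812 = 3/446 ≈ 0.00673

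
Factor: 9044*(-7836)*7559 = -1*2^4*3^1*7^1*17^1*19^1*653^1*7559^1 = -535697138256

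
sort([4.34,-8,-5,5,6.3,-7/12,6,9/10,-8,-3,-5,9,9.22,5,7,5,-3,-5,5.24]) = [-8,-8,-5,-5,-5,-3,-3,-7/12,9/10,4.34,5,5,5,5.24,6,6.3,7,9,9.22]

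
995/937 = 1 + 58/937 ≈ 1.06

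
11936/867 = 13 + 665/867 ≈ 13.77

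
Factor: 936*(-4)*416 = -1*2^10*3^2*13^2 = -1557504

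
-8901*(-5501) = 48964401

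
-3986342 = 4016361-8002703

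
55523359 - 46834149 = 8689210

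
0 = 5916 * 0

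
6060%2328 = 1404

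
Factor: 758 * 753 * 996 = 2^3 * 3^2 * 83^1 * 251^1 * 379^1 = 568490904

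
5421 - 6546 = -1125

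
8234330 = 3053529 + 5180801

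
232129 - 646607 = -414478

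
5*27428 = 137140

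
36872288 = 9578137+27294151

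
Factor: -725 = -1*5^2*29^1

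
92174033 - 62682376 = 29491657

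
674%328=18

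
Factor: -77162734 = -1 * 2^1 * 11^1 * 3507397^1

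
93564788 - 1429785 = 92135003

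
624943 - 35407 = 589536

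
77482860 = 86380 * 897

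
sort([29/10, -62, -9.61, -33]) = [-62, -33, -9.61, 29/10]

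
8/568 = 1/71 ≈ 0.0141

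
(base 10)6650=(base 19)i80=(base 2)1100111111010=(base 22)dg6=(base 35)5f0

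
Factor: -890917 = -1*43^1*20719^1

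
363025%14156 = 9125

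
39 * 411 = 16029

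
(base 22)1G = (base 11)35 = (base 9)42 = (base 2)100110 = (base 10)38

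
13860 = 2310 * 6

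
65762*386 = 25384132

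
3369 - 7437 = -4068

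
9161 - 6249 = 2912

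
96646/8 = 12080+3/4 = 12080.75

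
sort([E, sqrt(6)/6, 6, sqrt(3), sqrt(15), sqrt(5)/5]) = [sqrt(6)/6, sqrt(5)/5, sqrt(3), E, sqrt(15), 6]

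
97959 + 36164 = 134123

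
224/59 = 3 + 47/59 ≈ 3.80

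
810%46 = 28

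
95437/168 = 568 + 13/168 ≈ 568.08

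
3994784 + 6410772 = 10405556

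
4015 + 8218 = 12233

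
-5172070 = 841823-6013893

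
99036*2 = 198072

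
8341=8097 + 244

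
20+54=74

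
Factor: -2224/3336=-1 * 2^1 * 3^(-1)=-2/3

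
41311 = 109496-68185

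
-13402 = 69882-83284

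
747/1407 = 249/469 ≈ 0.531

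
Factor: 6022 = 2^1*3011^1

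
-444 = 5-449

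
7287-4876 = 2411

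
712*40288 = 28685056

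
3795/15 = 253 = 253.00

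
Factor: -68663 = -1*7^1*17^1*577^1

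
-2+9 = 7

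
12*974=11688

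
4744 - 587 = 4157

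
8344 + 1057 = 9401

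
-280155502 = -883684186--603528684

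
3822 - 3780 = 42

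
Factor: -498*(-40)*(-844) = -1*2^6*3^1*5^1*83^1*211^1 = -16812480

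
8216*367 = 3015272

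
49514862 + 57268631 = 106783493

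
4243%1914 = 415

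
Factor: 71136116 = 2^2*17784029^1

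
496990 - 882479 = -385489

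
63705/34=1873 + 23/34 ≈ 1873.68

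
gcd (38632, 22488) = 8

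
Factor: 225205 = 5^1 * 73^1 * 617^1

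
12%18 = 12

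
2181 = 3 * 727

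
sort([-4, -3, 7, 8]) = [-4, -3, 7, 8]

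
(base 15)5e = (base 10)89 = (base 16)59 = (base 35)2j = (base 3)10022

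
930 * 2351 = 2186430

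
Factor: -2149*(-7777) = 7^2*11^1*101^1*307^1 = 16712773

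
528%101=23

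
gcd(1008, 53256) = 168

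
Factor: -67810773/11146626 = -1*2^(-1)*3^(-2)*17^1*206419^(-1)*1329623^1 = -22603591/3715542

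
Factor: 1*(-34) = -1*2^1*17^1 = -34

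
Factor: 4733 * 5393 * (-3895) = -1 * 5^1 * 19^1 * 41^1 * 4733^1 * 5393^1 = -99420143755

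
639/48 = 213/16 ≈ 13.31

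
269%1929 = 269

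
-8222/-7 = 1174+4/7 ≈ 1174.57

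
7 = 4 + 3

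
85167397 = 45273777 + 39893620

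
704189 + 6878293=7582482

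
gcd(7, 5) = 1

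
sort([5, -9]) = [-9, 5]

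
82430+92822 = 175252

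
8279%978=455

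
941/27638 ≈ 0.0340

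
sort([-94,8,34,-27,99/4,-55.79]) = [-94,-55.79,-27,8,99/4,34]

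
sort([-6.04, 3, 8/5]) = [-6.04, 8/5, 3]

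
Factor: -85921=-1*11^1*73^1*107^1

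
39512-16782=22730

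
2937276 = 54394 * 54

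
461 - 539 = -78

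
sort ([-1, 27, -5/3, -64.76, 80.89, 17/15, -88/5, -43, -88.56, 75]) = [-88.56, -64.76, -43, -88/5, -5/3, -1, 17/15, 27, 75, 80.89]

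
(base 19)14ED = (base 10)8582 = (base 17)1CBE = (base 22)HG2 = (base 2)10000110000110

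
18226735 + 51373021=69599756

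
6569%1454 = 753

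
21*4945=103845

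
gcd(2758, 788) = 394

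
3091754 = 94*32891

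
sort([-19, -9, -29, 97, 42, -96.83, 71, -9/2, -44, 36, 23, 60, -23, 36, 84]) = [-96.83, -44, -29, -23, -19, -9, -9/2, 23, 36, 36, 42, 60, 71, 84, 97]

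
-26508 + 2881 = -23627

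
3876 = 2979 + 897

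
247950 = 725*342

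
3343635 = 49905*67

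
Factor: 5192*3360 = 2^8*3^1*5^1*7^1*11^1*59^1 = 17445120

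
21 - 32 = -11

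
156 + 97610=97766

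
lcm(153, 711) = 12087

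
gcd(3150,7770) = 210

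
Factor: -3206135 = -1*5^1*641227^1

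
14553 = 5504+9049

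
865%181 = 141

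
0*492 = 0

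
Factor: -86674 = -1 * 2^1 * 7^1 * 41^1 * 151^1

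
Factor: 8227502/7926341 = 2^1*173^(-1)*859^1*4789^1*45817^(-1) 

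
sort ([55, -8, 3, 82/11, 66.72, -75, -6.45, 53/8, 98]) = [-75, -8, -6.45, 3, 53/8, 82/11, 55, 66.72, 98]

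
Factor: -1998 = -1*2^1*3^3*37^1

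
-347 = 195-542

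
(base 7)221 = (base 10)113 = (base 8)161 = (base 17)6b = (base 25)4d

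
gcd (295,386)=1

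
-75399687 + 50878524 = -24521163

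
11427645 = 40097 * 285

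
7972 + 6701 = 14673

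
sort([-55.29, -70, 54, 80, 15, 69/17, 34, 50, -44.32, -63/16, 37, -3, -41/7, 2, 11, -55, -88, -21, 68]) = [-88, -70, -55.29, -55, -44.32, -21, -41/7, -63/16, -3, 2, 69/17, 11, 15, 34, 37, 50, 54, 68, 80]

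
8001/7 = 1143 = 1143.00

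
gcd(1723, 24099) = 1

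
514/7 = 73 + 3/7 ≈ 73.43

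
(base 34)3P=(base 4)1333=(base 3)11201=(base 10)127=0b1111111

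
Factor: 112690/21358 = 5^1 * 181^(-1) * 191^1 = 955/181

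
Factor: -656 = -1*2^4*41^1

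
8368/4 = 2092 = 2092.00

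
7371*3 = 22113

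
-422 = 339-761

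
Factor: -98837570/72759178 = -1 * 5^1 * 13^1 * 760289^1 * 36379589^(-1) = -49418785/36379589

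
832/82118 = 416/41059 ≈ 0.0101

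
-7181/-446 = 16+45/446 ≈ 16.10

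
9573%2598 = 1779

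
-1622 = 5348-6970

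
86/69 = 1 + 17/69 ≈ 1.25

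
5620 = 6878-1258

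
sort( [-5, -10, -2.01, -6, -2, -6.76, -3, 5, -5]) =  [-10, -6.76, -6, -5, -5, -3, -2.01, -2, 5]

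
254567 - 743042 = -488475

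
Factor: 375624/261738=2^2*47^1*131^(-1)=188/131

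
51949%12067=3681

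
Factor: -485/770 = -1*2^(-1)*7^(-1)*11^(-1)*97^1 = -97/154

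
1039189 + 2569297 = 3608486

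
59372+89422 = 148794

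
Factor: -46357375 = -1*5^3*137^1*2707^1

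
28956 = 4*7239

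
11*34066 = 374726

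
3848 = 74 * 52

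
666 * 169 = 112554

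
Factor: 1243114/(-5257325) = -1*2^1*5^(-2)*29^1*113^(-1)*1861^(-1)*21433^1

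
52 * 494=25688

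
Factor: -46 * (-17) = 2^1 * 17^1 * 23^1 = 782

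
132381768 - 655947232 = -523565464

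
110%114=110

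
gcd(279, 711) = 9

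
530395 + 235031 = 765426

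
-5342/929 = -5 - 697/929 ≈ -5.75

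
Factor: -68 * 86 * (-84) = 2^5 * 3^1 * 7^1 * 17^1 * 43^1 = 491232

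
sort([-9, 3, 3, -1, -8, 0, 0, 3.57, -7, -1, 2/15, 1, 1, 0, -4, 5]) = [-9, -8, -7, -4, -1, -1, 0, 0, 0, 2/15, 1, 1, 3, 3, 3.57, 5]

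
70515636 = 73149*964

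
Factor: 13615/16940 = 2^(-2) * 11^(-2) * 389^1 = 389/484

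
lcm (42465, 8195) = 467115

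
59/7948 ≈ 0.00742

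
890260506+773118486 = 1663378992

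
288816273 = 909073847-620257574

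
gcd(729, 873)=9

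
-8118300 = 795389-8913689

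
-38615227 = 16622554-55237781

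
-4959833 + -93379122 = -98338955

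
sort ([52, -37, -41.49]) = [-41.49, -37, 52]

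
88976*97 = 8630672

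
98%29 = 11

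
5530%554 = 544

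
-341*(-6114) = 2084874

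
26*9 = 234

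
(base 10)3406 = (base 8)6516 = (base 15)1021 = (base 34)2w6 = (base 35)2rb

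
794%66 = 2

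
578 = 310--268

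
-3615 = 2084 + -5699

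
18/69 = 6/23 ≈ 0.261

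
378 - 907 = -529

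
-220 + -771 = -991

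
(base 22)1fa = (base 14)42c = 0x338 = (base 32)po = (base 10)824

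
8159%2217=1508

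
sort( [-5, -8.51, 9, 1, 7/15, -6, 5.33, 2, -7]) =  [-8.51, -7, -6, -5, 7/15, 1, 2, 5.33, 9]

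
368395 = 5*73679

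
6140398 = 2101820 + 4038578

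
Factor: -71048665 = -1*5^1*14209733^1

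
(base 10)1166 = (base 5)14131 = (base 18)3ae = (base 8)2216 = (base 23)24g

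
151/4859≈0.0311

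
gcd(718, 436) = 2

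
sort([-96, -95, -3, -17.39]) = [-96, -95, -17.39, -3]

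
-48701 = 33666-82367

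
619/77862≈0.00795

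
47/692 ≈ 0.0679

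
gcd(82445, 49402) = 1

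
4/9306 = 2/4653 ≈ 0.000430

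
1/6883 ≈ 0.000145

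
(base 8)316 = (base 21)9h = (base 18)b8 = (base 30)6q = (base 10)206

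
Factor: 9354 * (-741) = -1 * 2^1 * 3^2 * 13^1 * 19^1 * 1559^1 = -6931314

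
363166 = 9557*38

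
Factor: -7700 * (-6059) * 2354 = 2^3 * 5^2 * 7^1 * 11^2 * 73^1 * 83^1 * 107^1 = 109824222200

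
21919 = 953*23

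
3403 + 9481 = 12884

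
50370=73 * 690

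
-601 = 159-760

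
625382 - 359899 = 265483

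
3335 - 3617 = -282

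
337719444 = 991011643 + -653292199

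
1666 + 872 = 2538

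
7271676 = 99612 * 73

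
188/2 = 94 = 94.00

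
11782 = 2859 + 8923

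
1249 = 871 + 378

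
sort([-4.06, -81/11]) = [-81/11, -4.06]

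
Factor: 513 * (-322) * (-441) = 2^1 * 3^5 * 7^3 * 19^1 * 23^1 = 72847026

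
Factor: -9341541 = -1*3^3*11^1*71^1*443^1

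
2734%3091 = 2734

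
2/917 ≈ 0.00218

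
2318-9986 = -7668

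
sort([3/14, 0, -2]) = [-2, 0, 3/14]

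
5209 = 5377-168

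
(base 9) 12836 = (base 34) 7hu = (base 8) 20774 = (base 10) 8700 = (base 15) 28a0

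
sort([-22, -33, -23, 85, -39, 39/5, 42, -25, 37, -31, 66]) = [-39, -33, -31, -25, -23, -22, 39/5, 37, 42, 66, 85]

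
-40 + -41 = -81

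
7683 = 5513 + 2170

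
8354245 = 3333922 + 5020323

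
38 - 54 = -16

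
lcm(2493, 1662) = 4986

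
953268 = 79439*12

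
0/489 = 0 = 0.00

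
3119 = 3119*1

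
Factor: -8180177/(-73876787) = 307^(-1)*240641^(-1)*8180177^1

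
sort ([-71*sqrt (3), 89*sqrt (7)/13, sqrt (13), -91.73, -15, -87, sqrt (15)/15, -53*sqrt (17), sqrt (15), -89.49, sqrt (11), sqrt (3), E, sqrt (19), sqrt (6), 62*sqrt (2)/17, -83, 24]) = [-53*sqrt (17), -71*sqrt (3), -91.73, -89.49, -87, -83, -15, sqrt (15)/15, sqrt (3), sqrt (6), E, sqrt (11), sqrt (13), sqrt (15), sqrt (19), 62*sqrt (2)/17, 89*sqrt (7)/13, 24]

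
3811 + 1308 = 5119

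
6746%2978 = 790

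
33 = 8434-8401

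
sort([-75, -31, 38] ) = [-75, -31, 38] 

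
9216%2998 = 222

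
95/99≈0.960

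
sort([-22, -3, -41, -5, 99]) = [-41, -22, -5, -3, 99]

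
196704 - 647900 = -451196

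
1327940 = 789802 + 538138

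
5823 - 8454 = -2631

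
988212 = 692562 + 295650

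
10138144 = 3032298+7105846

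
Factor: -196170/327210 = -1*503^1*839^(-1) = -503/839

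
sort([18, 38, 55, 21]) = [18, 21, 38, 55]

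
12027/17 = 707 + 8/17 ≈ 707.47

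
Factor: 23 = 23^1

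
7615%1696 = 831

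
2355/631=3 + 462/631 ≈ 3.73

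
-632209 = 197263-829472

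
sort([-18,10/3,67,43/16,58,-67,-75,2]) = [-75,-67,-18,2,43/16,10/3,58,67]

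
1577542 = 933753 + 643789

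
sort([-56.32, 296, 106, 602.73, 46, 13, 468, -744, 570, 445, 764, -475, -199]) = [-744, -475, -199, -56.32, 13, 46, 106, 296, 445, 468, 570, 602.73, 764]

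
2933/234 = 12 + 125/234≈12.53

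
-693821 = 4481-698302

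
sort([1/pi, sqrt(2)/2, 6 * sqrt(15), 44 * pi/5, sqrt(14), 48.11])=[1/pi, sqrt(2)/2, sqrt(14), 6 * sqrt(15), 44 * pi/5, 48.11]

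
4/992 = 1/248 ≈ 0.00403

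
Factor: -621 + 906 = 3^1*5^1*19^1 = 285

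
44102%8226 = 2972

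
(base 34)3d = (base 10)115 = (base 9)137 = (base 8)163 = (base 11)a5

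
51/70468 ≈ 0.000724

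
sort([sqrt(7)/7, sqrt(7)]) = [sqrt(7)/7, sqrt(7)]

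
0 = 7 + -7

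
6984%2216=336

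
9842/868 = 11 + 21/62 ≈ 11.34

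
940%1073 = 940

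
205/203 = 1 + 2/203 ≈ 1.01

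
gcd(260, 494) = 26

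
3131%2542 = 589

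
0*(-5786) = 0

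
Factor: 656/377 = 2^4 * 13^(-1) * 29^(-1) * 41^1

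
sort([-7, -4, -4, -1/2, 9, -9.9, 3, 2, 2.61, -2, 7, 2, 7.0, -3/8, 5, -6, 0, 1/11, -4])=[-9.9, -7, -6, -4, -4, -4, -2, -1/2, -3/8, 0, 1/11, 2, 2, 2.61, 3, 5, 7, 7.0, 9]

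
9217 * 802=7392034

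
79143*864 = 68379552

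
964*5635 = 5432140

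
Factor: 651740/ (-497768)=-1*2^ (-1)*5^1*43^ (-1)*1447^ (-1)*32587^1=-162935/124442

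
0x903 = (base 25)3h7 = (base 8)4403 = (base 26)3aj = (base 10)2307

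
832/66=416/33 ≈ 12.61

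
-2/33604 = -1/16802 ≈ -0.0000595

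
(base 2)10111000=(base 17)ae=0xb8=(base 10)184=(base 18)a4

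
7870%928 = 446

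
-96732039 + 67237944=-29494095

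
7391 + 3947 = 11338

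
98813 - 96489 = 2324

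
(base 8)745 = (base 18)18h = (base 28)h9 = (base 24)k5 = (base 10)485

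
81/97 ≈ 0.835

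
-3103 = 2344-5447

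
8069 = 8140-71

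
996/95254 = 498/47627 ≈ 0.0105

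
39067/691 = 56 + 371/691 ≈ 56.54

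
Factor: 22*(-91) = -1*2^1*7^1*11^1*13^1 = -2002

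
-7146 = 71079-78225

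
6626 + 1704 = 8330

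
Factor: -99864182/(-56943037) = 2^1 * 11^1 * 29^(-1) * 37^(-1) * 131^1 * 34651^1 * 53069^(-1)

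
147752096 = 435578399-287826303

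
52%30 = 22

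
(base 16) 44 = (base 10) 68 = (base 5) 233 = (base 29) 2a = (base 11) 62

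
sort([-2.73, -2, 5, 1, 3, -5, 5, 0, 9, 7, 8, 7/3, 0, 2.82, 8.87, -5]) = [-5, -5, -2.73, -2, 0, 0, 1, 7/3, 2.82, 3, 5, 5, 7, 8, 8.87, 9]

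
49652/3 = 16550+2/3 ≈ 16550.67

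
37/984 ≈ 0.0376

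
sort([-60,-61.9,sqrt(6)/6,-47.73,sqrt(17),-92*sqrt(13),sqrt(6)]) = [-92*sqrt(13),-61.9,-60,-47.73,sqrt(6)/6,sqrt(6),sqrt(17)]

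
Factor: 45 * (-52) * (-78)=2^3 * 3^3 * 5^1 * 13^2=182520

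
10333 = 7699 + 2634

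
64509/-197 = -327 - 90/197 ≈ -327.46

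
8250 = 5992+2258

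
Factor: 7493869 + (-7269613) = 2^10*3^1*73^1 = 224256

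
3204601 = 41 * 78161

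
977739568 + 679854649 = 1657594217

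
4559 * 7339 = 33458501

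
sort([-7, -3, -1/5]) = [-7, -3, -1/5]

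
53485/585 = 10697/117 ≈ 91.43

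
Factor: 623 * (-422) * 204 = -1 * 2^3 * 3^1 * 7^1 * 17^1 * 89^1 * 211^1 = -53632824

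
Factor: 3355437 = 3^1 * 1118479^1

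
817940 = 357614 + 460326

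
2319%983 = 353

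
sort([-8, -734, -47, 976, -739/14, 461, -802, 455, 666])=[-802, -734, -739/14, -47, -8, 455, 461, 666, 976]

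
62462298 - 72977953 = -10515655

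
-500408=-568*881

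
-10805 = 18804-29609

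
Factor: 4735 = 5^1 * 947^1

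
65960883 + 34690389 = 100651272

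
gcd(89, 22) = 1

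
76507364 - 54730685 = 21776679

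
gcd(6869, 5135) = 1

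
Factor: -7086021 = -1*3^1*2362007^1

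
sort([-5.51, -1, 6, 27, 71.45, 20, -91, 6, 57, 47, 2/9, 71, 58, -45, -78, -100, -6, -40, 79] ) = [-100, -91, -78, -45, -40, -6, -5.51, -1, 2/9, 6, 6, 20, 27, 47, 57, 58, 71, 71.45, 79] 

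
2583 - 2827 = -244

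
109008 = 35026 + 73982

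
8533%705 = 73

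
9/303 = 3/101 ≈ 0.0297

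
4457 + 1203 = 5660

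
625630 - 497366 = 128264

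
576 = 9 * 64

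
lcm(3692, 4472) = 317512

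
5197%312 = 205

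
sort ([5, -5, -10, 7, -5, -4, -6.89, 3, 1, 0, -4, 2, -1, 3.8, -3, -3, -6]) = [-10, -6.89, -6, -5, -5, -4, -4, -3, -3, -1, 0, 1, 2, 3, 3.8, 5, 7]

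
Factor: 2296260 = 2^2 * 3^2 * 5^1 * 12757^1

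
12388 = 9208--3180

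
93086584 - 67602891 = 25483693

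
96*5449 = 523104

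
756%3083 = 756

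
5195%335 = 170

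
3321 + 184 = 3505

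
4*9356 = 37424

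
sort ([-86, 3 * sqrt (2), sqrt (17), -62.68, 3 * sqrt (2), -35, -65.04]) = [-86, -65.04, -62.68, -35, sqrt (17), 3 * sqrt (2), 3 * sqrt (2)]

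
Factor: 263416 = 2^3 * 19^1 * 1733^1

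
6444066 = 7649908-1205842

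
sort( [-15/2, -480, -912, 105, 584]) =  [-912, -480, -15/2, 105, 584]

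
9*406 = 3654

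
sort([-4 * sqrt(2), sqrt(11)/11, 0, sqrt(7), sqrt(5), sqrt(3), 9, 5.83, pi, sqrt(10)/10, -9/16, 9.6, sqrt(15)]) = [-4 * sqrt(2), -9/16, 0, sqrt(11)/11, sqrt(10)/10, sqrt(3), sqrt(5), sqrt(7), pi, sqrt(15), 5.83, 9, 9.6]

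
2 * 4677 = 9354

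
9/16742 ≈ 0.000538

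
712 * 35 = 24920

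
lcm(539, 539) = 539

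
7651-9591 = -1940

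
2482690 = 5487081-3004391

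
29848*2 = 59696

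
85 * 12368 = 1051280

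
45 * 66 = 2970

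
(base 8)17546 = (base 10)8038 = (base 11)6048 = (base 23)f4b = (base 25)cld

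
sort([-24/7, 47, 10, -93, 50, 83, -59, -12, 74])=[-93, -59, -12, -24/7, 10, 47, 50, 74, 83]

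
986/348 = 17/6≈2.83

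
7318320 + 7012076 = 14330396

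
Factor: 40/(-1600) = -1 * 2^(-3) * 5^(-1) = -1/40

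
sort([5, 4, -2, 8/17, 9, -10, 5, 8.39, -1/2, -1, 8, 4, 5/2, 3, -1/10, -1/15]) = [-10, -2, -1, -1/2, -1/10, -1/15, 8/17, 5/2, 3, 4, 4, 5, 5, 8, 8.39, 9]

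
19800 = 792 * 25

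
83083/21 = 11869/3 ≈ 3956.33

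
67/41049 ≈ 0.00163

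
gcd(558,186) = 186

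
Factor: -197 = -1*197^1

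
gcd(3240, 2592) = 648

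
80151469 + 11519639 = 91671108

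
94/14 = 6 + 5/7 ≈ 6.71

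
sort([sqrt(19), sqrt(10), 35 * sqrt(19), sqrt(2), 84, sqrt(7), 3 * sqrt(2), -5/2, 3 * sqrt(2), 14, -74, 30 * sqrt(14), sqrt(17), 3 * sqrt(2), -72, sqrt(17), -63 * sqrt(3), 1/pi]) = [-63 * sqrt(3), -74, -72, -5/2, 1/pi, sqrt(2), sqrt(7), sqrt(10), sqrt(17), sqrt(17), 3 * sqrt(2), 3 * sqrt(2), 3 * sqrt(2), sqrt(19), 14, 84, 30 * sqrt(14), 35 * sqrt(19)]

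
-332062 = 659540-991602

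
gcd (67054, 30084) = 2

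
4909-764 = 4145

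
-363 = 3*(-121)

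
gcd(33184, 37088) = 1952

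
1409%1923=1409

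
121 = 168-47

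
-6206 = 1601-7807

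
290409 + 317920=608329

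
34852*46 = 1603192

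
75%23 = 6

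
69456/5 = 13891 + 1/5 = 13891.20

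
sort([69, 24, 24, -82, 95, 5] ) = [-82, 5, 24, 24, 69, 95] 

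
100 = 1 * 100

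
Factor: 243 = 3^5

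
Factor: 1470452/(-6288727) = -1 * 2^2 * 367613^1 * 6288727^(-1)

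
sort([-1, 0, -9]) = [-9, -1, 0]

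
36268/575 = 63 + 43/575 ≈ 63.07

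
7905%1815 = 645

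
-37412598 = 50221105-87633703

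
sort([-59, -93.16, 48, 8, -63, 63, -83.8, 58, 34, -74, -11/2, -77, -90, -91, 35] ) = [-93.16, -91, -90, -83.8, -77, -74, -63, -59, -11/2, 8, 34, 35, 48, 58, 63] 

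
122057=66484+55573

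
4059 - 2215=1844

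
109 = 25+84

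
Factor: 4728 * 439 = 2^3 * 3^1 * 197^1 * 439^1 = 2075592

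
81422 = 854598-773176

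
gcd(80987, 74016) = 1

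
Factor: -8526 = -1*2^1*3^1*7^2*29^1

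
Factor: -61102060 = -1*2^2*5^1*89^1*34327^1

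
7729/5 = 1545 + 4/5 = 1545.80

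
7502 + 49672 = 57174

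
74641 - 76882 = -2241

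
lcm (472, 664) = 39176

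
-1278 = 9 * (-142) 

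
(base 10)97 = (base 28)3d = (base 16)61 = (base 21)4d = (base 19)52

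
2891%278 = 111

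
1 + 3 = 4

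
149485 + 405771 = 555256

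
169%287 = 169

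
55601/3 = 18533+2/3 ≈ 18533.67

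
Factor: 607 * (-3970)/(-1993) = 2^1 * 5^1 * 397^1 * 607^1 * 1993^(-1) = 2409790/1993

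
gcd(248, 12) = 4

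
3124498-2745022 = 379476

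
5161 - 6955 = -1794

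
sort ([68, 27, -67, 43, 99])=[-67, 27, 43, 68, 99]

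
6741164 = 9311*724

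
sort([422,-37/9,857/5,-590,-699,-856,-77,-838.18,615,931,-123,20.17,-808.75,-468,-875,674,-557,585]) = [-875,-856,-838.18,-808.75,-699,-590,-557,-468,-123,-77,-37/9,20.17,857/5,422,585,615,674,931]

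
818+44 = 862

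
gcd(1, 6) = 1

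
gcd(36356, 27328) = 244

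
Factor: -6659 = -1*6659^1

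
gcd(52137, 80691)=3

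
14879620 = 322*46210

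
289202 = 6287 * 46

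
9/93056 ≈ 0.0000967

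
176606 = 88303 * 2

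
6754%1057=412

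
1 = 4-3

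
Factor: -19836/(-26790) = 2^1 * 3^1 * 5^(-1) * 29^1 * 47^(-1) = 174/235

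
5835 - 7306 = -1471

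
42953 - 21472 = 21481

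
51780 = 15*3452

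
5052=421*12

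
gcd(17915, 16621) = 1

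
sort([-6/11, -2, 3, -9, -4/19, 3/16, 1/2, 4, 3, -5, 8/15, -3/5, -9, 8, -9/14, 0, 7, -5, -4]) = [-9, -9, -5, -5, -4, -2, -9/14, -3/5, -6/11, -4/19, 0, 3/16, 1/2, 8/15, 3, 3, 4, 7, 8]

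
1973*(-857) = -1690861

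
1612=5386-3774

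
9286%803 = 453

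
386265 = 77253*5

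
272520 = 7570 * 36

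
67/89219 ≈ 0.000751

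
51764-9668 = 42096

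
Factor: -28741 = -1 * 41^1 * 701^1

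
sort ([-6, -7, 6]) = [-7, -6, 6]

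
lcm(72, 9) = 72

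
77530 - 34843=42687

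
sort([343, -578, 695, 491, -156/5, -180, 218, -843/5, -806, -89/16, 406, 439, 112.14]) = [-806, -578, -180, -843/5, -156/5, -89/16, 112.14, 218, 343, 406, 439, 491, 695]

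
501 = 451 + 50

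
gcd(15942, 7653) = 3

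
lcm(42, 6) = 42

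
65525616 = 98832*663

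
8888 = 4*2222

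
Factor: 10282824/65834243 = 2^3*3^2*17^1*31^1*271^1*317^(-1)*207679^(-1)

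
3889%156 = 145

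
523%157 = 52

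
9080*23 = 208840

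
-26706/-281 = 95 + 11/281 ≈ 95.04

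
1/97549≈0.0000103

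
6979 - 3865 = 3114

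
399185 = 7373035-6973850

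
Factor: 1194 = 2^1 * 3^1 * 199^1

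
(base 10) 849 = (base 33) po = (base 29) 108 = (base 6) 3533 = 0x351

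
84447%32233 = 19981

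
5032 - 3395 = 1637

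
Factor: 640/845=2^7*13^(-2)=128/169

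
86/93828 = 43/46914 ≈ 0.000917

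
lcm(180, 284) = 12780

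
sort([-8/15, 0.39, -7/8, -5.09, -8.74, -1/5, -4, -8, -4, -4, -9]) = [-9, -8.74, -8, -5.09, -4, -4, -4, -7/8, -8/15, -1/5, 0.39]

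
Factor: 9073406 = 2^1*4536703^1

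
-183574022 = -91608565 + -91965457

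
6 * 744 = 4464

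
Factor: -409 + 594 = 5^1 * 37^1 = 185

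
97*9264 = 898608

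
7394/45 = 164 + 14/45≈164.31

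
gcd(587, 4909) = 1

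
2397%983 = 431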